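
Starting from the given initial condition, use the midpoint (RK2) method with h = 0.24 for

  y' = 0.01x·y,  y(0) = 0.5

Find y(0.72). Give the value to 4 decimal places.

Midpoint: k1 = f(x_n, y_n); k2 = f(x_n + h/2, y_n + (h/2)·k1); y_{n+1} = y_n + h·k2.
x=0.000000, y=0.500000:
  k1 = f(0.000000, 0.500000) = 0.000000
  k2 = f(0.120000, 0.500000) = 0.000600
  y ← 0.500000 + 0.24·0.000600 = 0.500144
x=0.240000, y=0.500144:
  k1 = f(0.240000, 0.500144) = 0.001200
  k2 = f(0.360000, 0.500288) = 0.001801
  y ← 0.500144 + 0.24·0.001801 = 0.500576
x=0.480000, y=0.500576:
  k1 = f(0.480000, 0.500576) = 0.002403
  k2 = f(0.600000, 0.500865) = 0.003005
  y ← 0.500576 + 0.24·0.003005 = 0.501297
y(0.72) ≈ 0.5013

0.5013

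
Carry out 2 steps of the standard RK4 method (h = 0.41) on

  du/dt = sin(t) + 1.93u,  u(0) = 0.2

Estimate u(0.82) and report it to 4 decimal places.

RK4: k1 = f(t_n, u_n); k2 = f(t_n + h/2, u_n + (h/2)·k1); k3 = f(t_n + h/2, u_n + (h/2)·k2); k4 = f(t_n + h, u_n + h·k3); u_{n+1} = u_n + (h/6)·(k1 + 2k2 + 2k3 + k4).
t=0.000000, u=0.200000:
  k1 = f(0.000000, 0.200000) = 0.386000
  k2 = f(0.205000, 0.279130) = 0.742288
  k3 = f(0.205000, 0.352169) = 0.883253
  k4 = f(0.410000, 0.562134) = 1.483528
  u ← 0.200000 + (0.41/6)·(k1 + 2k2 + 2k3 + k4) = 0.549908
t=0.410000, u=0.549908:
  k1 = f(0.410000, 0.549908) = 1.459933
  k2 = f(0.615000, 0.849195) = 2.215904
  k3 = f(0.615000, 1.004169) = 2.515004
  k4 = f(0.820000, 1.581060) = 3.782592
  u ← 0.549908 + (0.41/6)·(k1 + 2k2 + 2k3 + k4) = 1.554705
u(0.82) ≈ 1.5547

1.5547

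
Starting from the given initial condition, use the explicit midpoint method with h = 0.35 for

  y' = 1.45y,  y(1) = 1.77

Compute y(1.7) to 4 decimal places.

4.7390

Midpoint: k1 = f(x_n, y_n); k2 = f(x_n + h/2, y_n + (h/2)·k1); y_{n+1} = y_n + h·k2.
x=1.000000, y=1.770000:
  k1 = f(1.000000, 1.770000) = 2.566500
  k2 = f(1.175000, 2.219137) = 3.217749
  y ← 1.770000 + 0.35·3.217749 = 2.896212
x=1.350000, y=2.896212:
  k1 = f(1.350000, 2.896212) = 4.199508
  k2 = f(1.525000, 3.631126) = 5.265133
  y ← 2.896212 + 0.35·5.265133 = 4.739009
y(1.7) ≈ 4.7390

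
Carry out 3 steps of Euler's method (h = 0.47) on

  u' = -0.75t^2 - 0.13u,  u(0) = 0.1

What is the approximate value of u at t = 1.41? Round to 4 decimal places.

Euler: u_{n+1} = u_n + h·f(t_n, u_n).
t=0.000000, u=0.100000: f=-0.013000 → u ← 0.100000 + 0.47·(-0.013000) = 0.093890
t=0.470000, u=0.093890: f=-0.177881 → u ← 0.093890 + 0.47·(-0.177881) = 0.010286
t=0.940000, u=0.010286: f=-0.664037 → u ← 0.010286 + 0.47·(-0.664037) = -0.301811
u(1.41) ≈ -0.3018

-0.3018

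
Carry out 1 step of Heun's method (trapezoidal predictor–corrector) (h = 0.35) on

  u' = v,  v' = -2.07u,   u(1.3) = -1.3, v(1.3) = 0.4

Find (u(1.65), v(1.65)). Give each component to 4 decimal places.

Heun on (u,v): k1 = f(t_n, state_n); k2 = f(t_n + h, state_n + h·k1); state_{n+1} = state_n + (h/2)·(k1 + k2).
1.300000: (-1.300000, 0.400000)
  k1 = (0.400000, 2.691000)
  predictor → (-1.160000, 1.341850)
  k2 = (1.341850, 2.401200)
  → (-0.995176, 1.291135)
(u(1.65), v(1.65)) ≈ (-0.9952, 1.2911)

-0.9952, 1.2911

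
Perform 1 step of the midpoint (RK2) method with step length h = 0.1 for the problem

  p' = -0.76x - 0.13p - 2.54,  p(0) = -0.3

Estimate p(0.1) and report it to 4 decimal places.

-0.5523

Midpoint: k1 = f(x_n, p_n); k2 = f(x_n + h/2, p_n + (h/2)·k1); p_{n+1} = p_n + h·k2.
x=0.000000, p=-0.300000:
  k1 = f(0.000000, -0.300000) = -2.501000
  k2 = f(0.050000, -0.425050) = -2.522744
  p ← -0.300000 + 0.1·(-2.522744) = -0.552274
p(0.1) ≈ -0.5523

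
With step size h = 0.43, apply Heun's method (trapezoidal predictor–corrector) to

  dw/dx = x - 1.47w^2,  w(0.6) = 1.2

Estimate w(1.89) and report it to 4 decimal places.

1.0972

Heun: k1 = f(x_n, w_n); k2 = f(x_n + h, w_n + h·k1); w_{n+1} = w_n + (h/2)·(k1 + k2).
x=0.600000, w=1.200000:
  k1 = f(0.600000, 1.200000) = -1.516800
  k2 = f(1.030000, 0.547776) = 0.588914
  w ← 1.200000 + (0.43/2)·(-1.516800 + 0.588914) = 1.000504
x=1.030000, w=1.000504:
  k1 = f(1.030000, 1.000504) = -0.441484
  k2 = f(1.460000, 0.810667) = 0.493945
  w ← 1.000504 + (0.43/2)·(-0.441484 + 0.493945) = 1.011784
x=1.460000, w=1.011784:
  k1 = f(1.460000, 1.011784) = -0.044848
  k2 = f(1.890000, 0.992499) = 0.441970
  w ← 1.011784 + (0.43/2)·(-0.044848 + 0.441970) = 1.097165
w(1.89) ≈ 1.0972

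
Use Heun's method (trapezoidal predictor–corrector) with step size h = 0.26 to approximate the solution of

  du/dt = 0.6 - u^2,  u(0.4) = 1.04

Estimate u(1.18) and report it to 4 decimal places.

Heun: k1 = f(t_n, u_n); k2 = f(t_n + h, u_n + h·k1); u_{n+1} = u_n + (h/2)·(k1 + k2).
t=0.400000, u=1.040000:
  k1 = f(0.400000, 1.040000) = -0.481600
  k2 = f(0.660000, 0.914784) = -0.236830
  u ← 1.040000 + (0.26/2)·(-0.481600 + (-0.236830)) = 0.946604
t=0.660000, u=0.946604:
  k1 = f(0.660000, 0.946604) = -0.296059
  k2 = f(0.920000, 0.869629) = -0.156254
  u ← 0.946604 + (0.26/2)·(-0.296059 + (-0.156254)) = 0.887803
t=0.920000, u=0.887803:
  k1 = f(0.920000, 0.887803) = -0.188195
  k2 = f(1.180000, 0.838873) = -0.103707
  u ← 0.887803 + (0.26/2)·(-0.188195 + (-0.103707)) = 0.849856
u(1.18) ≈ 0.8499

0.8499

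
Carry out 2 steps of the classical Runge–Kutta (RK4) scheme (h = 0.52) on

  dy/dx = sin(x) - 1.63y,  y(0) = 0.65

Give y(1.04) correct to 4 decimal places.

0.4179

RK4: k1 = f(x_n, y_n); k2 = f(x_n + h/2, y_n + (h/2)·k1); k3 = f(x_n + h/2, y_n + (h/2)·k2); k4 = f(x_n + h, y_n + h·k3); y_{n+1} = y_n + (h/6)·(k1 + 2k2 + 2k3 + k4).
x=0.000000, y=0.650000:
  k1 = f(0.000000, 0.650000) = -1.059500
  k2 = f(0.260000, 0.374530) = -0.353403
  k3 = f(0.260000, 0.558115) = -0.652647
  k4 = f(0.520000, 0.310624) = -0.009436
  y ← 0.650000 + (0.52/6)·(k1 + 2k2 + 2k3 + k4) = 0.382977
x=0.520000, y=0.382977:
  k1 = f(0.520000, 0.382977) = -0.127372
  k2 = f(0.780000, 0.349860) = 0.133008
  k3 = f(0.780000, 0.417559) = 0.022659
  k4 = f(1.040000, 0.394759) = 0.218947
  y ← 0.382977 + (0.52/6)·(k1 + 2k2 + 2k3 + k4) = 0.417895
y(1.04) ≈ 0.4179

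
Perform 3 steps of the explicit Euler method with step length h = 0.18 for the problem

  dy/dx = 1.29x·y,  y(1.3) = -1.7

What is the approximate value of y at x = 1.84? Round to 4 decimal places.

-4.1200

Euler: y_{n+1} = y_n + h·f(x_n, y_n).
x=1.300000, y=-1.700000: f=-2.850900 → y ← -1.700000 + 0.18·(-2.850900) = -2.213162
x=1.480000, y=-2.213162: f=-4.225369 → y ← -2.213162 + 0.18·(-4.225369) = -2.973728
x=1.660000, y=-2.973728: f=-6.367942 → y ← -2.973728 + 0.18·(-6.367942) = -4.119958
y(1.84) ≈ -4.1200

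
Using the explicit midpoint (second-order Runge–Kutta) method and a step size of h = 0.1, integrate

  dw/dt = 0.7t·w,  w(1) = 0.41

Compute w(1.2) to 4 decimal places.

0.4781

Midpoint: k1 = f(t_n, w_n); k2 = f(t_n + h/2, w_n + (h/2)·k1); w_{n+1} = w_n + h·k2.
t=1.000000, w=0.410000:
  k1 = f(1.000000, 0.410000) = 0.287000
  k2 = f(1.050000, 0.424350) = 0.311897
  w ← 0.410000 + 0.1·0.311897 = 0.441190
t=1.100000, w=0.441190:
  k1 = f(1.100000, 0.441190) = 0.339716
  k2 = f(1.150000, 0.458176) = 0.368831
  w ← 0.441190 + 0.1·0.368831 = 0.478073
w(1.2) ≈ 0.4781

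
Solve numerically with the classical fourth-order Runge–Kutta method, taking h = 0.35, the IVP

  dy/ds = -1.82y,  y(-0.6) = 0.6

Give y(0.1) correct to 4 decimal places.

0.1683

RK4: k1 = f(s_n, y_n); k2 = f(s_n + h/2, y_n + (h/2)·k1); k3 = f(s_n + h/2, y_n + (h/2)·k2); k4 = f(s_n + h, y_n + h·k3); y_{n+1} = y_n + (h/6)·(k1 + 2k2 + 2k3 + k4).
s=-0.600000, y=0.600000:
  k1 = f(-0.600000, 0.600000) = -1.092000
  k2 = f(-0.425000, 0.408900) = -0.744198
  k3 = f(-0.425000, 0.469765) = -0.854973
  k4 = f(-0.250000, 0.300759) = -0.547382
  y ← 0.600000 + (0.35/6)·(k1 + 2k2 + 2k3 + k4) = 0.317799
s=-0.250000, y=0.317799:
  k1 = f(-0.250000, 0.317799) = -0.578395
  k2 = f(-0.075000, 0.216580) = -0.394176
  k3 = f(-0.075000, 0.248819) = -0.452850
  k4 = f(0.100000, 0.159302) = -0.289930
  y ← 0.317799 + (0.35/6)·(k1 + 2k2 + 2k3 + k4) = 0.168327
y(0.1) ≈ 0.1683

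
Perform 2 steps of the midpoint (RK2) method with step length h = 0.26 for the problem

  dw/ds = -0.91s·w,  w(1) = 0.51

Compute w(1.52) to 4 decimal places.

0.2807

Midpoint: k1 = f(s_n, w_n); k2 = f(s_n + h/2, w_n + (h/2)·k1); w_{n+1} = w_n + h·k2.
s=1.000000, w=0.510000:
  k1 = f(1.000000, 0.510000) = -0.464100
  k2 = f(1.130000, 0.449667) = -0.462393
  w ← 0.510000 + 0.26·(-0.462393) = 0.389778
s=1.260000, w=0.389778:
  k1 = f(1.260000, 0.389778) = -0.446919
  k2 = f(1.390000, 0.331678) = -0.419540
  w ← 0.389778 + 0.26·(-0.419540) = 0.280698
w(1.52) ≈ 0.2807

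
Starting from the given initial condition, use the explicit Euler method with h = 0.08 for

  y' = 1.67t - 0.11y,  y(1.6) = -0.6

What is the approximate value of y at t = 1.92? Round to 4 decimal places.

0.3284

Euler: y_{n+1} = y_n + h·f(t_n, y_n).
t=1.600000, y=-0.600000: f=2.738000 → y ← -0.600000 + 0.08·2.738000 = -0.380960
t=1.680000, y=-0.380960: f=2.847506 → y ← -0.380960 + 0.08·2.847506 = -0.153160
t=1.760000, y=-0.153160: f=2.956048 → y ← -0.153160 + 0.08·2.956048 = 0.083324
t=1.840000, y=0.083324: f=3.063634 → y ← 0.083324 + 0.08·3.063634 = 0.328415
y(1.92) ≈ 0.3284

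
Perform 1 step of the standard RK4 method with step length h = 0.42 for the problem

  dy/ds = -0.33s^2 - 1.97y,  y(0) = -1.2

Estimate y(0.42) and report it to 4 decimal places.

-0.5348

RK4: k1 = f(s_n, y_n); k2 = f(s_n + h/2, y_n + (h/2)·k1); k3 = f(s_n + h/2, y_n + (h/2)·k2); k4 = f(s_n + h, y_n + h·k3); y_{n+1} = y_n + (h/6)·(k1 + 2k2 + 2k3 + k4).
s=0.000000, y=-1.200000:
  k1 = f(0.000000, -1.200000) = 2.364000
  k2 = f(0.210000, -0.703560) = 1.371460
  k3 = f(0.210000, -0.911993) = 1.782074
  k4 = f(0.420000, -0.451529) = 0.831300
  y ← -1.200000 + (0.42/6)·(k1 + 2k2 + 2k3 + k4) = -0.534834
y(0.42) ≈ -0.5348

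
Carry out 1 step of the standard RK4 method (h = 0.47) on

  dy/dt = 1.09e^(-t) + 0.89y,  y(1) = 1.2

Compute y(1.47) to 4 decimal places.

2.0129

RK4: k1 = f(t_n, y_n); k2 = f(t_n + h/2, y_n + (h/2)·k1); k3 = f(t_n + h/2, y_n + (h/2)·k2); k4 = f(t_n + h, y_n + h·k3); y_{n+1} = y_n + (h/6)·(k1 + 2k2 + 2k3 + k4).
t=1.000000, y=1.200000:
  k1 = f(1.000000, 1.200000) = 1.468989
  k2 = f(1.235000, 1.545212) = 1.692249
  k3 = f(1.235000, 1.597678) = 1.738944
  k4 = f(1.470000, 2.017304) = 2.046019
  y ← 1.200000 + (0.47/6)·(k1 + 2k2 + 2k3 + k4) = 2.012896
y(1.47) ≈ 2.0129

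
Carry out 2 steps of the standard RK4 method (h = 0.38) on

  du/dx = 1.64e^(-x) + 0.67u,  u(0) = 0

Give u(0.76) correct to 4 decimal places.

RK4: k1 = f(x_n, u_n); k2 = f(x_n + h/2, u_n + (h/2)·k1); k3 = f(x_n + h/2, u_n + (h/2)·k2); k4 = f(x_n + h, u_n + h·k3); u_{n+1} = u_n + (h/6)·(k1 + 2k2 + 2k3 + k4).
x=0.000000, u=0.000000:
  k1 = f(0.000000, 0.000000) = 1.640000
  k2 = f(0.190000, 0.311600) = 1.564985
  k3 = f(0.190000, 0.297347) = 1.555436
  k4 = f(0.380000, 0.591066) = 1.517547
  u ← 0.000000 + (0.38/6)·(k1 + 2k2 + 2k3 + k4) = 0.595231
x=0.380000, u=0.595231:
  k1 = f(0.380000, 0.595231) = 1.520338
  k2 = f(0.570000, 0.884095) = 1.519806
  k3 = f(0.570000, 0.883994) = 1.519738
  k4 = f(0.760000, 1.172732) = 1.552703
  u ← 0.595231 + (0.38/6)·(k1 + 2k2 + 2k3 + k4) = 1.174866
u(0.76) ≈ 1.1749

1.1749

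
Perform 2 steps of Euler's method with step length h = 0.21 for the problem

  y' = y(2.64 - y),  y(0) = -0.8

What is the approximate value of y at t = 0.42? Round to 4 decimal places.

Euler: y_{n+1} = y_n + h·f(t_n, y_n).
t=0.000000, y=-0.800000: f=-2.752000 → y ← -0.800000 + 0.21·(-2.752000) = -1.377920
t=0.210000, y=-1.377920: f=-5.536372 → y ← -1.377920 + 0.21·(-5.536372) = -2.540558
y(0.42) ≈ -2.5406

-2.5406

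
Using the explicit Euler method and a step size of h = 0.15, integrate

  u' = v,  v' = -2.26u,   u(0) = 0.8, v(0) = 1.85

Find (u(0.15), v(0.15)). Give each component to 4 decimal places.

Euler on (u,v): u_{n+1} = u_n + h·u', v_{n+1} = v_n + h·v'.
0.000000: (0.800000, 1.850000); f=(1.850000, -1.808000) → (1.077500, 1.578800)
(u(0.15), v(0.15)) ≈ (1.0775, 1.5788)

1.0775, 1.5788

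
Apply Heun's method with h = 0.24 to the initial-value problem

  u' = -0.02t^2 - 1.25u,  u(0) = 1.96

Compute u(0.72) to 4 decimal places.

0.8083

Heun: k1 = f(t_n, u_n); k2 = f(t_n + h, u_n + h·k1); u_{n+1} = u_n + (h/2)·(k1 + k2).
t=0.000000, u=1.960000:
  k1 = f(0.000000, 1.960000) = -2.450000
  k2 = f(0.240000, 1.372000) = -1.716152
  u ← 1.960000 + (0.24/2)·(-2.450000 + (-1.716152)) = 1.460062
t=0.240000, u=1.460062:
  k1 = f(0.240000, 1.460062) = -1.826229
  k2 = f(0.480000, 1.021767) = -1.281816
  u ← 1.460062 + (0.24/2)·(-1.826229 + (-1.281816)) = 1.087096
t=0.480000, u=1.087096:
  k1 = f(0.480000, 1.087096) = -1.363478
  k2 = f(0.720000, 0.759861) = -0.960195
  u ← 1.087096 + (0.24/2)·(-1.363478 + (-0.960195)) = 0.808255
u(0.72) ≈ 0.8083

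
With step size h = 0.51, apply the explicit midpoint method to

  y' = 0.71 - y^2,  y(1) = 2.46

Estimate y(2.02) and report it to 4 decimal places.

Midpoint: k1 = f(t_n, y_n); k2 = f(t_n + h/2, y_n + (h/2)·k1); y_{n+1} = y_n + h·k2.
t=1.000000, y=2.460000:
  k1 = f(1.000000, 2.460000) = -5.341600
  k2 = f(1.255000, 1.097892) = -0.495367
  y ← 2.460000 + 0.51·(-0.495367) = 2.207363
t=1.510000, y=2.207363:
  k1 = f(1.510000, 2.207363) = -4.162451
  k2 = f(1.765000, 1.145938) = -0.603174
  y ← 2.207363 + 0.51·(-0.603174) = 1.899744
y(2.02) ≈ 1.8997

1.8997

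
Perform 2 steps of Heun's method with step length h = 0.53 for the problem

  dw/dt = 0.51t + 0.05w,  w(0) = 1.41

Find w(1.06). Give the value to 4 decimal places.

Heun: k1 = f(t_n, w_n); k2 = f(t_n + h, w_n + h·k1); w_{n+1} = w_n + (h/2)·(k1 + k2).
t=0.000000, w=1.410000:
  k1 = f(0.000000, 1.410000) = 0.070500
  k2 = f(0.530000, 1.447365) = 0.342668
  w ← 1.410000 + (0.53/2)·(0.070500 + 0.342668) = 1.519490
t=0.530000, w=1.519490:
  k1 = f(0.530000, 1.519490) = 0.346274
  k2 = f(1.060000, 1.703015) = 0.625751
  w ← 1.519490 + (0.53/2)·(0.346274 + 0.625751) = 1.777076
w(1.06) ≈ 1.7771

1.7771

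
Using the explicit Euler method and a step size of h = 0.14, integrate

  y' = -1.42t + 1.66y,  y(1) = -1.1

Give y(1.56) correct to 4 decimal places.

Euler: y_{n+1} = y_n + h·f(t_n, y_n).
t=1.000000, y=-1.100000: f=-3.246000 → y ← -1.100000 + 0.14·(-3.246000) = -1.554440
t=1.140000, y=-1.554440: f=-4.199170 → y ← -1.554440 + 0.14·(-4.199170) = -2.142324
t=1.280000, y=-2.142324: f=-5.373858 → y ← -2.142324 + 0.14·(-5.373858) = -2.894664
t=1.420000, y=-2.894664: f=-6.821542 → y ← -2.894664 + 0.14·(-6.821542) = -3.849680
y(1.56) ≈ -3.8497

-3.8497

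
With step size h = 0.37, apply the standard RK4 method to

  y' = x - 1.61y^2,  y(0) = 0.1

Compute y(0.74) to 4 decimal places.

0.3299

RK4: k1 = f(x_n, y_n); k2 = f(x_n + h/2, y_n + (h/2)·k1); k3 = f(x_n + h/2, y_n + (h/2)·k2); k4 = f(x_n + h, y_n + h·k3); y_{n+1} = y_n + (h/6)·(k1 + 2k2 + 2k3 + k4).
x=0.000000, y=0.100000:
  k1 = f(0.000000, 0.100000) = -0.016100
  k2 = f(0.185000, 0.097022) = 0.169845
  k3 = f(0.185000, 0.131421) = 0.157193
  k4 = f(0.370000, 0.158161) = 0.329726
  y ← 0.100000 + (0.37/6)·(k1 + 2k2 + 2k3 + k4) = 0.159675
x=0.370000, y=0.159675:
  k1 = f(0.370000, 0.159675) = 0.328951
  k2 = f(0.555000, 0.220531) = 0.476699
  k3 = f(0.555000, 0.247864) = 0.456087
  k4 = f(0.740000, 0.328427) = 0.566338
  y ← 0.159675 + (0.37/6)·(k1 + 2k2 + 2k3 + k4) = 0.329928
y(0.74) ≈ 0.3299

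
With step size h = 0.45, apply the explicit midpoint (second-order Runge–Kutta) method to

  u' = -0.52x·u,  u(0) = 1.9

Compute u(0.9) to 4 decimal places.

1.5306

Midpoint: k1 = f(x_n, u_n); k2 = f(x_n + h/2, u_n + (h/2)·k1); u_{n+1} = u_n + h·k2.
x=0.000000, u=1.900000:
  k1 = f(0.000000, 1.900000) = 0.000000
  k2 = f(0.225000, 1.900000) = -0.222300
  u ← 1.900000 + 0.45·(-0.222300) = 1.799965
x=0.450000, u=1.799965:
  k1 = f(0.450000, 1.799965) = -0.421192
  k2 = f(0.675000, 1.705197) = -0.598524
  u ← 1.799965 + 0.45·(-0.598524) = 1.530629
u(0.9) ≈ 1.5306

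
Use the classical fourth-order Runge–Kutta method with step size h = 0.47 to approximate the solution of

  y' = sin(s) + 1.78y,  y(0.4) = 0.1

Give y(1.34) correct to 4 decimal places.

2.1155

RK4: k1 = f(s_n, y_n); k2 = f(s_n + h/2, y_n + (h/2)·k1); k3 = f(s_n + h/2, y_n + (h/2)·k2); k4 = f(s_n + h, y_n + h·k3); y_{n+1} = y_n + (h/6)·(k1 + 2k2 + 2k3 + k4).
s=0.400000, y=0.100000:
  k1 = f(0.400000, 0.100000) = 0.567418
  k2 = f(0.635000, 0.233343) = 1.008529
  k3 = f(0.635000, 0.337004) = 1.193045
  k4 = f(0.870000, 0.660731) = 1.940430
  y ← 0.100000 + (0.47/6)·(k1 + 2k2 + 2k3 + k4) = 0.641361
s=0.870000, y=0.641361:
  k1 = f(0.870000, 0.641361) = 1.905952
  k2 = f(1.105000, 1.089260) = 2.832347
  k3 = f(1.105000, 1.306963) = 3.219858
  k4 = f(1.340000, 2.154695) = 4.808841
  y ← 0.641361 + (0.47/6)·(k1 + 2k2 + 2k3 + k4) = 2.115532
y(1.34) ≈ 2.1155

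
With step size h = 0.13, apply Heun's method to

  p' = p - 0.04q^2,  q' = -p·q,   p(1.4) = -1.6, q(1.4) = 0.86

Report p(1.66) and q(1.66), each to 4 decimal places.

-2.0873, 1.3775

Heun on (p,q): k1 = f(s_n, state_n); k2 = f(s_n + h, state_n + h·k1); state_{n+1} = state_n + (h/2)·(k1 + k2).
1.400000: (-1.600000, 0.860000)
  k1 = (-1.629584, 1.376000)
  predictor → (-1.811846, 1.038880)
  k2 = (-1.855017, 1.882290)
  → (-1.826499, 1.071789)
1.530000: (-1.826499, 1.071789)
  k1 = (-1.872448, 1.957621)
  predictor → (-2.069917, 1.326280)
  k2 = (-2.140278, 2.745289)
  → (-2.087326, 1.377478)
(p(1.66), q(1.66)) ≈ (-2.0873, 1.3775)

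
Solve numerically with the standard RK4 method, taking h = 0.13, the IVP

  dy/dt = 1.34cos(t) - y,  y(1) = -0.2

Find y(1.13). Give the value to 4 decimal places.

-0.0967

RK4: k1 = f(t_n, y_n); k2 = f(t_n + h/2, y_n + (h/2)·k1); k3 = f(t_n + h/2, y_n + (h/2)·k2); k4 = f(t_n + h, y_n + h·k3); y_{n+1} = y_n + (h/6)·(k1 + 2k2 + 2k3 + k4).
t=1.000000, y=-0.200000:
  k1 = f(1.000000, -0.200000) = 0.924005
  k2 = f(1.065000, -0.139940) = 0.789175
  k3 = f(1.065000, -0.148704) = 0.797939
  k4 = f(1.130000, -0.096268) = 0.667992
  y ← -0.200000 + (0.13/6)·(k1 + 2k2 + 2k3 + k4) = -0.096732
y(1.13) ≈ -0.0967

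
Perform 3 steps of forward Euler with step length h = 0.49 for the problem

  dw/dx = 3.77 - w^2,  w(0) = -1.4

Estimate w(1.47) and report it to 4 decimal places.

Euler: w_{n+1} = w_n + h·f(x_n, w_n).
x=0.000000, w=-1.400000: f=1.810000 → w ← -1.400000 + 0.49·1.810000 = -0.513100
x=0.490000, w=-0.513100: f=3.506728 → w ← -0.513100 + 0.49·3.506728 = 1.205197
x=0.980000, w=1.205197: f=2.317500 → w ← 1.205197 + 0.49·2.317500 = 2.340772
w(1.47) ≈ 2.3408

2.3408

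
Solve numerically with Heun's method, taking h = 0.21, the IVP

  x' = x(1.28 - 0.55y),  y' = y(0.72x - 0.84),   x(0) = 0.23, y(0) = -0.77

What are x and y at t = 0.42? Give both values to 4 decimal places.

Heun on (x,y): k1 = f(t_n, state_n); k2 = f(t_n + h, state_n + h·k1); state_{n+1} = state_n + (h/2)·(k1 + k2).
0.000000: (0.230000, -0.770000)
  k1 = (0.391805, 0.519288)
  predictor → (0.312279, -0.660950)
  k2 = (0.513238, 0.406589)
  → (0.325029, -0.672783)
0.210000: (0.325029, -0.672783)
  k1 = (0.536309, 0.407692)
  predictor → (0.437654, -0.587168)
  k2 = (0.701534, 0.308198)
  → (0.455003, -0.597614)
(x(0.42), y(0.42)) ≈ (0.4550, -0.5976)

0.4550, -0.5976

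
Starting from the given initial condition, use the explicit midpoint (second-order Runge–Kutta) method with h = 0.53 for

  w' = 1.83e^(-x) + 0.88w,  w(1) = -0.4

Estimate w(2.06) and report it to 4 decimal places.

-0.2201

Midpoint: k1 = f(x_n, w_n); k2 = f(x_n + h/2, w_n + (h/2)·k1); w_{n+1} = w_n + h·k2.
x=1.000000, w=-0.400000:
  k1 = f(1.000000, -0.400000) = 0.321219
  k2 = f(1.265000, -0.314877) = 0.239406
  w ← -0.400000 + 0.53·0.239406 = -0.273115
x=1.530000, w=-0.273115:
  k1 = f(1.530000, -0.273115) = 0.155919
  k2 = f(1.795000, -0.231796) = 0.100033
  w ← -0.273115 + 0.53·0.100033 = -0.220097
w(2.06) ≈ -0.2201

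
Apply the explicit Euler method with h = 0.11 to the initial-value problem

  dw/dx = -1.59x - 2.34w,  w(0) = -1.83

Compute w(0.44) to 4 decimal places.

-0.6534

Euler: w_{n+1} = w_n + h·f(x_n, w_n).
x=0.000000, w=-1.830000: f=4.282200 → w ← -1.830000 + 0.11·4.282200 = -1.358958
x=0.110000, w=-1.358958: f=3.005062 → w ← -1.358958 + 0.11·3.005062 = -1.028401
x=0.220000, w=-1.028401: f=2.056659 → w ← -1.028401 + 0.11·2.056659 = -0.802169
x=0.330000, w=-0.802169: f=1.352375 → w ← -0.802169 + 0.11·1.352375 = -0.653408
w(0.44) ≈ -0.6534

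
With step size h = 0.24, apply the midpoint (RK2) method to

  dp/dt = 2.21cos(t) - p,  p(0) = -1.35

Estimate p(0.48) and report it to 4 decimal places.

Midpoint: k1 = f(t_n, p_n); k2 = f(t_n + h/2, p_n + (h/2)·k1); p_{n+1} = p_n + h·k2.
t=0.000000, p=-1.350000:
  k1 = f(0.000000, -1.350000) = 3.560000
  k2 = f(0.120000, -0.922800) = 3.116907
  p ← -1.350000 + 0.24·3.116907 = -0.601942
t=0.240000, p=-0.601942:
  k1 = f(0.240000, -0.601942) = 2.748599
  k2 = f(0.360000, -0.272110) = 2.340442
  p ← -0.601942 + 0.24·2.340442 = -0.040236
p(0.48) ≈ -0.0402

-0.0402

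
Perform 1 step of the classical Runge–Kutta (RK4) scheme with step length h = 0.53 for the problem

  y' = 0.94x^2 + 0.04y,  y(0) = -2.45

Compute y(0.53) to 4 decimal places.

-2.4556

RK4: k1 = f(x_n, y_n); k2 = f(x_n + h/2, y_n + (h/2)·k1); k3 = f(x_n + h/2, y_n + (h/2)·k2); k4 = f(x_n + h, y_n + h·k3); y_{n+1} = y_n + (h/6)·(k1 + 2k2 + 2k3 + k4).
x=0.000000, y=-2.450000:
  k1 = f(0.000000, -2.450000) = -0.098000
  k2 = f(0.265000, -2.475970) = -0.033027
  k3 = f(0.265000, -2.458752) = -0.032339
  k4 = f(0.530000, -2.467139) = 0.165360
  y ← -2.450000 + (0.53/6)·(k1 + 2k2 + 2k3 + k4) = -2.455598
y(0.53) ≈ -2.4556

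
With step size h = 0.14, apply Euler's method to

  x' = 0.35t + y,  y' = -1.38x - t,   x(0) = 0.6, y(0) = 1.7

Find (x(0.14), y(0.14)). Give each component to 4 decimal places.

Euler on (x,y): x_{n+1} = x_n + h·x', y_{n+1} = y_n + h·y'.
0.000000: (0.600000, 1.700000); f=(1.700000, -0.828000) → (0.838000, 1.584080)
(x(0.14), y(0.14)) ≈ (0.8380, 1.5841)

0.8380, 1.5841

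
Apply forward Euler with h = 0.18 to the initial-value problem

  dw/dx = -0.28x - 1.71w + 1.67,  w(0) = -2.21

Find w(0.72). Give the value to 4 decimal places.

0.2009

Euler: w_{n+1} = w_n + h·f(x_n, w_n).
x=0.000000, w=-2.210000: f=5.449100 → w ← -2.210000 + 0.18·5.449100 = -1.229162
x=0.180000, w=-1.229162: f=3.721467 → w ← -1.229162 + 0.18·3.721467 = -0.559298
x=0.360000, w=-0.559298: f=2.525599 → w ← -0.559298 + 0.18·2.525599 = -0.104690
x=0.540000, w=-0.104690: f=1.697820 → w ← -0.104690 + 0.18·1.697820 = 0.200918
w(0.72) ≈ 0.2009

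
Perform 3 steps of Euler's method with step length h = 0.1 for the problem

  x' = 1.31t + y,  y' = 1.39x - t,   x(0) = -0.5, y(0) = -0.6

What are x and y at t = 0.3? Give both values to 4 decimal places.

Euler on (x,y): x_{n+1} = x_n + h·x', y_{n+1} = y_n + h·y'.
0.000000: (-0.500000, -0.600000); f=(-0.600000, -0.695000) → (-0.560000, -0.669500)
0.100000: (-0.560000, -0.669500); f=(-0.538500, -0.878400) → (-0.613850, -0.757340)
0.200000: (-0.613850, -0.757340); f=(-0.495340, -1.053252) → (-0.663384, -0.862665)
(x(0.3), y(0.3)) ≈ (-0.6634, -0.8627)

-0.6634, -0.8627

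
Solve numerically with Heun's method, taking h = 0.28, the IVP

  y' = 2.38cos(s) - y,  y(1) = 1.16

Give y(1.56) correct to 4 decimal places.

0.9119

Heun: k1 = f(s_n, y_n); k2 = f(s_n + h, y_n + h·k1); y_{n+1} = y_n + (h/2)·(k1 + k2).
s=1.000000, y=1.160000:
  k1 = f(1.000000, 1.160000) = 0.125919
  k2 = f(1.280000, 1.195257) = -0.512875
  y ← 1.160000 + (0.28/2)·(0.125919 + (-0.512875)) = 1.105826
s=1.280000, y=1.105826:
  k1 = f(1.280000, 1.105826) = -0.423444
  k2 = f(1.560000, 0.987262) = -0.961567
  y ← 1.105826 + (0.28/2)·(-0.423444 + (-0.961567)) = 0.911925
y(1.56) ≈ 0.9119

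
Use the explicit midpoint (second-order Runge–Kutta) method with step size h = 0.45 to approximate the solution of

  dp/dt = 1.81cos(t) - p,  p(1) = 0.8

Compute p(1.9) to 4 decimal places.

Midpoint: k1 = f(t_n, p_n); k2 = f(t_n + h/2, p_n + (h/2)·k1); p_{n+1} = p_n + h·k2.
t=1.000000, p=0.800000:
  k1 = f(1.000000, 0.800000) = 0.177947
  k2 = f(1.225000, 0.840038) = -0.226546
  p ← 0.800000 + 0.45·(-0.226546) = 0.698054
t=1.450000, p=0.698054:
  k1 = f(1.450000, 0.698054) = -0.479944
  k2 = f(1.675000, 0.590067) = -0.778334
  p ← 0.698054 + 0.45·(-0.778334) = 0.347804
p(1.9) ≈ 0.3478

0.3478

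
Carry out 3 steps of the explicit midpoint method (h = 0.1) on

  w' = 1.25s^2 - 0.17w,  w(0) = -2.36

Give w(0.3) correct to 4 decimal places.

-2.2318

Midpoint: k1 = f(s_n, w_n); k2 = f(s_n + h/2, w_n + (h/2)·k1); w_{n+1} = w_n + h·k2.
s=0.000000, w=-2.360000:
  k1 = f(0.000000, -2.360000) = 0.401200
  k2 = f(0.050000, -2.339940) = 0.400915
  w ← -2.360000 + 0.1·0.400915 = -2.319909
s=0.100000, w=-2.319909:
  k1 = f(0.100000, -2.319909) = 0.406884
  k2 = f(0.150000, -2.299564) = 0.419051
  w ← -2.319909 + 0.1·0.419051 = -2.278003
s=0.200000, w=-2.278003:
  k1 = f(0.200000, -2.278003) = 0.437261
  k2 = f(0.250000, -2.256140) = 0.461669
  w ← -2.278003 + 0.1·0.461669 = -2.231837
w(0.3) ≈ -2.2318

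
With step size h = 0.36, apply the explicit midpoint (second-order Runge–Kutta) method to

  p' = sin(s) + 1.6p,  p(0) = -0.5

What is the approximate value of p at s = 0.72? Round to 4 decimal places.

-1.1832

Midpoint: k1 = f(s_n, p_n); k2 = f(s_n + h/2, p_n + (h/2)·k1); p_{n+1} = p_n + h·k2.
s=0.000000, p=-0.500000:
  k1 = f(0.000000, -0.500000) = -0.800000
  k2 = f(0.180000, -0.644000) = -0.851370
  p ← -0.500000 + 0.36·(-0.851370) = -0.806493
s=0.360000, p=-0.806493:
  k1 = f(0.360000, -0.806493) = -0.938115
  k2 = f(0.540000, -0.975354) = -1.046431
  p ← -0.806493 + 0.36·(-1.046431) = -1.183208
p(0.72) ≈ -1.1832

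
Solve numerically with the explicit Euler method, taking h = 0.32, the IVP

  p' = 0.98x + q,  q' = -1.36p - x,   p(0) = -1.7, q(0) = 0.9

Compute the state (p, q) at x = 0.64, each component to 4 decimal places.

Euler on (p,q): p_{n+1} = p_n + h·p', q_{n+1} = q_n + h·q'.
0.000000: (-1.700000, 0.900000); f=(0.900000, 2.312000) → (-1.412000, 1.639840)
0.320000: (-1.412000, 1.639840); f=(1.953440, 1.600320) → (-0.786899, 2.151942)
(p(0.64), q(0.64)) ≈ (-0.7869, 2.1519)

-0.7869, 2.1519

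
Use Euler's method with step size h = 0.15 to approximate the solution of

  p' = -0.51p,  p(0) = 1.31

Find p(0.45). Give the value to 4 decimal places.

1.0318

Euler: p_{n+1} = p_n + h·f(x_n, p_n).
x=0.000000, p=1.310000: f=-0.668100 → p ← 1.310000 + 0.15·(-0.668100) = 1.209785
x=0.150000, p=1.209785: f=-0.616990 → p ← 1.209785 + 0.15·(-0.616990) = 1.117236
x=0.300000, p=1.117236: f=-0.569791 → p ← 1.117236 + 0.15·(-0.569791) = 1.031768
p(0.45) ≈ 1.0318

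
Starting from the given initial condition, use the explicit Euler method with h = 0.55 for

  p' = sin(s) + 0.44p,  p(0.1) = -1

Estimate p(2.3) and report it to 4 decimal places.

-0.5830

Euler: p_{n+1} = p_n + h·f(s_n, p_n).
s=0.100000, p=-1.000000: f=-0.340167 → p ← -1.000000 + 0.55·(-0.340167) = -1.187092
s=0.650000, p=-1.187092: f=0.082866 → p ← -1.187092 + 0.55·0.082866 = -1.141515
s=1.200000, p=-1.141515: f=0.429772 → p ← -1.141515 + 0.55·0.429772 = -0.905140
s=1.750000, p=-0.905140: f=0.585724 → p ← -0.905140 + 0.55·0.585724 = -0.582992
p(2.3) ≈ -0.5830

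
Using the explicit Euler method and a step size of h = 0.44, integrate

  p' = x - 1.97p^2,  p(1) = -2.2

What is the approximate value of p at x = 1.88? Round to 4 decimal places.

Euler: p_{n+1} = p_n + h·f(x_n, p_n).
x=1.000000, p=-2.200000: f=-8.534800 → p ← -2.200000 + 0.44·(-8.534800) = -5.955312
x=1.440000, p=-5.955312: f=-68.427510 → p ← -5.955312 + 0.44·(-68.427510) = -36.063416
p(1.88) ≈ -36.0634

-36.0634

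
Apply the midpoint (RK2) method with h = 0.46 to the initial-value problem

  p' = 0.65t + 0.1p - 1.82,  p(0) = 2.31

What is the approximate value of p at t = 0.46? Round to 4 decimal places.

1.6310

Midpoint: k1 = f(t_n, p_n); k2 = f(t_n + h/2, p_n + (h/2)·k1); p_{n+1} = p_n + h·k2.
t=0.000000, p=2.310000:
  k1 = f(0.000000, 2.310000) = -1.589000
  k2 = f(0.230000, 1.944530) = -1.476047
  p ← 2.310000 + 0.46·(-1.476047) = 1.631018
p(0.46) ≈ 1.6310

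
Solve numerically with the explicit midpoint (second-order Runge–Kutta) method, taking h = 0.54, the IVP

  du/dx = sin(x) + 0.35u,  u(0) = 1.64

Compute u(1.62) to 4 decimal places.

Midpoint: k1 = f(x_n, u_n); k2 = f(x_n + h/2, u_n + (h/2)·k1); u_{n+1} = u_n + h·k2.
x=0.000000, u=1.640000:
  k1 = f(0.000000, 1.640000) = 0.574000
  k2 = f(0.270000, 1.794980) = 0.894974
  u ← 1.640000 + 0.54·0.894974 = 2.123286
x=0.540000, u=2.123286:
  k1 = f(0.540000, 2.123286) = 1.257286
  k2 = f(0.810000, 2.462753) = 1.586251
  u ← 2.123286 + 0.54·1.586251 = 2.979862
x=1.080000, u=2.979862:
  k1 = f(1.080000, 2.979862) = 1.924909
  k2 = f(1.350000, 3.499587) = 2.200579
  u ← 2.979862 + 0.54·2.200579 = 4.168174
u(1.62) ≈ 4.1682

4.1682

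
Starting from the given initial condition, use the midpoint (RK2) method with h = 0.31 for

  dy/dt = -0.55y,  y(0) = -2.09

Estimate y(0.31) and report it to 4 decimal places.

Midpoint: k1 = f(t_n, y_n); k2 = f(t_n + h/2, y_n + (h/2)·k1); y_{n+1} = y_n + h·k2.
t=0.000000, y=-2.090000:
  k1 = f(0.000000, -2.090000) = 1.149500
  k2 = f(0.155000, -1.911827) = 1.051505
  y ← -2.090000 + 0.31·1.051505 = -1.764033
y(0.31) ≈ -1.7640

-1.7640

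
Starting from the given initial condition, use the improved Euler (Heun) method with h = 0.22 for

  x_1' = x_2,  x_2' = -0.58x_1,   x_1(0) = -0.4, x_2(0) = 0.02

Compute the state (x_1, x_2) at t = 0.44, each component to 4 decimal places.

-0.3689, 0.1195

Heun on (x_1,x_2): k1 = f(t_n, state_n); k2 = f(t_n + h, state_n + h·k1); state_{n+1} = state_n + (h/2)·(k1 + k2).
0.000000: (-0.400000, 0.020000)
  k1 = (0.020000, 0.232000)
  predictor → (-0.395600, 0.071040)
  k2 = (0.071040, 0.229448)
  → (-0.389986, 0.070759)
0.220000: (-0.389986, 0.070759)
  k1 = (0.070759, 0.226192)
  predictor → (-0.374419, 0.120521)
  k2 = (0.120521, 0.217163)
  → (-0.368945, 0.119528)
(x_1(0.44), x_2(0.44)) ≈ (-0.3689, 0.1195)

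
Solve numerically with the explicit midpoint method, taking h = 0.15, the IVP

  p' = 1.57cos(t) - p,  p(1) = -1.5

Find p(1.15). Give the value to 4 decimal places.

-1.1894

Midpoint: k1 = f(t_n, p_n); k2 = f(t_n + h/2, p_n + (h/2)·k1); p_{n+1} = p_n + h·k2.
t=1.000000, p=-1.500000:
  k1 = f(1.000000, -1.500000) = 2.348275
  k2 = f(1.075000, -1.323879) = 2.070779
  p ← -1.500000 + 0.15·2.070779 = -1.189383
p(1.15) ≈ -1.1894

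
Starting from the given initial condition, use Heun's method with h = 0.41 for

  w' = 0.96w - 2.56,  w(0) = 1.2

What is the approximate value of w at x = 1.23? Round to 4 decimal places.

Heun: k1 = f(x_n, w_n); k2 = f(x_n + h, w_n + h·k1); w_{n+1} = w_n + (h/2)·(k1 + k2).
x=0.000000, w=1.200000:
  k1 = f(0.000000, 1.200000) = -1.408000
  k2 = f(0.410000, 0.622720) = -1.962189
  w ← 1.200000 + (0.41/2)·(-1.408000 + (-1.962189)) = 0.509111
x=0.410000, w=0.509111:
  k1 = f(0.410000, 0.509111) = -2.071253
  k2 = f(0.820000, -0.340102) = -2.886498
  w ← 0.509111 + (0.41/2)·(-2.071253 + (-2.886498)) = -0.507228
x=0.820000, w=-0.507228:
  k1 = f(0.820000, -0.507228) = -3.046939
  k2 = f(1.230000, -1.756473) = -4.246214
  w ← -0.507228 + (0.41/2)·(-3.046939 + (-4.246214)) = -2.002324
w(1.23) ≈ -2.0023

-2.0023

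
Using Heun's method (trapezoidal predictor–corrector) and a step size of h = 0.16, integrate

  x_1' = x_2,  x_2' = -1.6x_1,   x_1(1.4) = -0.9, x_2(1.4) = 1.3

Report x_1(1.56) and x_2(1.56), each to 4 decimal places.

Heun on (x_1,x_2): k1 = f(x_n, state_n); k2 = f(x_n + h, state_n + h·k1); state_{n+1} = state_n + (h/2)·(k1 + k2).
1.400000: (-0.900000, 1.300000)
  k1 = (1.300000, 1.440000)
  predictor → (-0.692000, 1.530400)
  k2 = (1.530400, 1.107200)
  → (-0.673568, 1.503776)
(x_1(1.56), x_2(1.56)) ≈ (-0.6736, 1.5038)

-0.6736, 1.5038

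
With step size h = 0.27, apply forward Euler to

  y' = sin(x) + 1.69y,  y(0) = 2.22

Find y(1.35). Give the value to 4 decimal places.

15.5812

Euler: y_{n+1} = y_n + h·f(x_n, y_n).
x=0.000000, y=2.220000: f=3.751800 → y ← 2.220000 + 0.27·3.751800 = 3.232986
x=0.270000, y=3.232986: f=5.730478 → y ← 3.232986 + 0.27·5.730478 = 4.780215
x=0.540000, y=4.780215: f=8.592699 → y ← 4.780215 + 0.27·8.592699 = 7.100244
x=0.810000, y=7.100244: f=12.723699 → y ← 7.100244 + 0.27·12.723699 = 10.535643
x=1.080000, y=10.535643: f=18.687194 → y ← 10.535643 + 0.27·18.687194 = 15.581185
y(1.35) ≈ 15.5812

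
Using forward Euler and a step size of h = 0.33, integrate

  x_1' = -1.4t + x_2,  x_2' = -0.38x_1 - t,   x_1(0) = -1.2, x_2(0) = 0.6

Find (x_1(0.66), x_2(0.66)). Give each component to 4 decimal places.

-0.9068, 0.7672

Euler on (x_1,x_2): x_1_{n+1} = x_1_n + h·x_1', x_2_{n+1} = x_2_n + h·x_2'.
0.000000: (-1.200000, 0.600000); f=(0.600000, 0.456000) → (-1.002000, 0.750480)
0.330000: (-1.002000, 0.750480); f=(0.288480, 0.050760) → (-0.906802, 0.767231)
(x_1(0.66), x_2(0.66)) ≈ (-0.9068, 0.7672)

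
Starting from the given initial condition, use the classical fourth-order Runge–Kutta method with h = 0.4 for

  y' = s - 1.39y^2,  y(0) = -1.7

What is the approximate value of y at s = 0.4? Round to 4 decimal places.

RK4: k1 = f(s_n, y_n); k2 = f(s_n + h/2, y_n + (h/2)·k1); k3 = f(s_n + h/2, y_n + (h/2)·k2); k4 = f(s_n + h, y_n + h·k3); y_{n+1} = y_n + (h/6)·(k1 + 2k2 + 2k3 + k4).
s=0.000000, y=-1.700000:
  k1 = f(0.000000, -1.700000) = -4.017100
  k2 = f(0.200000, -2.503420) = -8.511285
  k3 = f(0.200000, -3.402257) = -15.889741
  k4 = f(0.400000, -8.055896) = -89.807476
  y ← -1.700000 + (0.4/6)·(k1 + 2k2 + 2k3 + k4) = -11.208442
y(0.4) ≈ -11.2084

-11.2084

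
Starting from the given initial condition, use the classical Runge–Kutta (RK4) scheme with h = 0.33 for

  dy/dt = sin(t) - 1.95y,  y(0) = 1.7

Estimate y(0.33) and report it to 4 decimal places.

RK4: k1 = f(t_n, y_n); k2 = f(t_n + h/2, y_n + (h/2)·k1); k3 = f(t_n + h/2, y_n + (h/2)·k2); k4 = f(t_n + h, y_n + h·k3); y_{n+1} = y_n + (h/6)·(k1 + 2k2 + 2k3 + k4).
t=0.000000, y=1.700000:
  k1 = f(0.000000, 1.700000) = -3.315000
  k2 = f(0.165000, 1.153025) = -2.084146
  k3 = f(0.165000, 1.356116) = -2.480174
  k4 = f(0.330000, 0.881543) = -1.394965
  y ← 1.700000 + (0.33/6)·(k1 + 2k2 + 2k3 + k4) = 0.938877
y(0.33) ≈ 0.9389

0.9389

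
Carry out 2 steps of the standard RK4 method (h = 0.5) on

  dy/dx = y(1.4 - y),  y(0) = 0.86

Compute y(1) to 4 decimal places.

1.2121

RK4: k1 = f(x_n, y_n); k2 = f(x_n + h/2, y_n + (h/2)·k1); k3 = f(x_n + h/2, y_n + (h/2)·k2); k4 = f(x_n + h, y_n + h·k3); y_{n+1} = y_n + (h/6)·(k1 + 2k2 + 2k3 + k4).
x=0.000000, y=0.860000:
  k1 = f(0.000000, 0.860000) = 0.464400
  k2 = f(0.250000, 0.976100) = 0.413769
  k3 = f(0.250000, 0.963442) = 0.420598
  k4 = f(0.500000, 1.070299) = 0.352879
  y ← 0.860000 + (0.5/6)·(k1 + 2k2 + 2k3 + k4) = 1.067168
x=0.500000, y=1.067168:
  k1 = f(0.500000, 1.067168) = 0.355188
  k2 = f(0.750000, 1.155965) = 0.282096
  k3 = f(0.750000, 1.137692) = 0.298426
  k4 = f(1.000000, 1.216381) = 0.223351
  y ← 1.067168 + (0.5/6)·(k1 + 2k2 + 2k3 + k4) = 1.212133
y(1) ≈ 1.2121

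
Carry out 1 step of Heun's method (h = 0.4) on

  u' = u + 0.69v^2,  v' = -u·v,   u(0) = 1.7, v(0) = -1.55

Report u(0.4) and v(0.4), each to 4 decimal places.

Heun on (u,v): k1 = f(t_n, state_n); k2 = f(t_n + h, state_n + h·k1); state_{n+1} = state_n + (h/2)·(k1 + k2).
0.000000: (1.700000, -1.550000)
  k1 = (3.357725, 2.635000)
  predictor → (3.043090, -0.496000)
  k2 = (3.212841, 1.509373)
  → (3.014113, -0.721125)
(u(0.4), v(0.4)) ≈ (3.0141, -0.7211)

3.0141, -0.7211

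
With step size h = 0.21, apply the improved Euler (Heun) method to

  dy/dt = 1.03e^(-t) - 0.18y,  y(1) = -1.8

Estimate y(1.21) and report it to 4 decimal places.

-1.6627

Heun: k1 = f(t_n, y_n); k2 = f(t_n + h, y_n + h·k1); y_{n+1} = y_n + (h/2)·(k1 + k2).
t=1.000000, y=-1.800000:
  k1 = f(1.000000, -1.800000) = 0.702916
  k2 = f(1.210000, -1.652388) = 0.604573
  y ← -1.800000 + (0.21/2)·(0.702916 + 0.604573) = -1.662714
y(1.21) ≈ -1.6627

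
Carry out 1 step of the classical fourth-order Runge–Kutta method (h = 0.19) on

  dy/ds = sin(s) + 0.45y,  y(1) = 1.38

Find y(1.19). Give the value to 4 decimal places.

RK4: k1 = f(s_n, y_n); k2 = f(s_n + h/2, y_n + (h/2)·k1); k3 = f(s_n + h/2, y_n + (h/2)·k2); k4 = f(s_n + h, y_n + h·k3); y_{n+1} = y_n + (h/6)·(k1 + 2k2 + 2k3 + k4).
s=1.000000, y=1.380000:
  k1 = f(1.000000, 1.380000) = 1.462471
  k2 = f(1.095000, 1.518935) = 1.572449
  k3 = f(1.095000, 1.529383) = 1.577150
  k4 = f(1.190000, 1.679659) = 1.684215
  y ← 1.380000 + (0.19/6)·(k1 + 2k2 + 2k3 + k4) = 1.679120
y(1.19) ≈ 1.6791

1.6791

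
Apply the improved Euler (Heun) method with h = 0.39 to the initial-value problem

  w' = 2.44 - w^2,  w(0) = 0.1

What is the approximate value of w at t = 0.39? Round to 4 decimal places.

0.8356

Heun: k1 = f(t_n, w_n); k2 = f(t_n + h, w_n + h·k1); w_{n+1} = w_n + (h/2)·(k1 + k2).
t=0.000000, w=0.100000:
  k1 = f(0.000000, 0.100000) = 2.430000
  k2 = f(0.390000, 1.047700) = 1.342325
  w ← 0.100000 + (0.39/2)·(2.430000 + 1.342325) = 0.835603
w(0.39) ≈ 0.8356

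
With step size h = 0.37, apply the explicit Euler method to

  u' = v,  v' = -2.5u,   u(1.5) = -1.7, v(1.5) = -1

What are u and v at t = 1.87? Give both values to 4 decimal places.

Euler on (u,v): u_{n+1} = u_n + h·u', v_{n+1} = v_n + h·v'.
1.500000: (-1.700000, -1.000000); f=(-1.000000, 4.250000) → (-2.070000, 0.572500)
(u(1.87), v(1.87)) ≈ (-2.0700, 0.5725)

-2.0700, 0.5725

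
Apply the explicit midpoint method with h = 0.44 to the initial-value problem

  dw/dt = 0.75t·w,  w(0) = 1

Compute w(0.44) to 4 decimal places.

1.0726

Midpoint: k1 = f(t_n, w_n); k2 = f(t_n + h/2, w_n + (h/2)·k1); w_{n+1} = w_n + h·k2.
t=0.000000, w=1.000000:
  k1 = f(0.000000, 1.000000) = 0.000000
  k2 = f(0.220000, 1.000000) = 0.165000
  w ← 1.000000 + 0.44·0.165000 = 1.072600
w(0.44) ≈ 1.0726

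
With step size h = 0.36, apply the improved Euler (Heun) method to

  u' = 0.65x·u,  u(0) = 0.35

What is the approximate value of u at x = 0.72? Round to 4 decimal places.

Heun: k1 = f(x_n, u_n); k2 = f(x_n + h, u_n + h·k1); u_{n+1} = u_n + (h/2)·(k1 + k2).
x=0.000000, u=0.350000:
  k1 = f(0.000000, 0.350000) = 0.000000
  k2 = f(0.360000, 0.350000) = 0.081900
  u ← 0.350000 + (0.36/2)·(0.000000 + 0.081900) = 0.364742
x=0.360000, u=0.364742:
  k1 = f(0.360000, 0.364742) = 0.085350
  k2 = f(0.720000, 0.395468) = 0.185079
  u ← 0.364742 + (0.36/2)·(0.085350 + 0.185079) = 0.413419
u(0.72) ≈ 0.4134

0.4134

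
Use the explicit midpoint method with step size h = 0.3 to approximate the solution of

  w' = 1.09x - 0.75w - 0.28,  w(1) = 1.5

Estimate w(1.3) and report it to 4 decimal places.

Midpoint: k1 = f(x_n, w_n); k2 = f(x_n + h/2, w_n + (h/2)·k1); w_{n+1} = w_n + h·k2.
x=1.000000, w=1.500000:
  k1 = f(1.000000, 1.500000) = -0.315000
  k2 = f(1.150000, 1.452750) = -0.116062
  w ← 1.500000 + 0.3·(-0.116062) = 1.465181
w(1.3) ≈ 1.4652

1.4652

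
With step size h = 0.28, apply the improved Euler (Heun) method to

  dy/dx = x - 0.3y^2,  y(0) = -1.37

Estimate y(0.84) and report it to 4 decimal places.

Heun: k1 = f(x_n, y_n); k2 = f(x_n + h, y_n + h·k1); y_{n+1} = y_n + (h/2)·(k1 + k2).
x=0.000000, y=-1.370000:
  k1 = f(0.000000, -1.370000) = -0.563070
  k2 = f(0.280000, -1.527660) = -0.420123
  y ← -1.370000 + (0.28/2)·(-0.563070 + (-0.420123)) = -1.507647
x=0.280000, y=-1.507647:
  k1 = f(0.280000, -1.507647) = -0.401900
  k2 = f(0.560000, -1.620179) = -0.227494
  y ← -1.507647 + (0.28/2)·(-0.401900 + (-0.227494)) = -1.595762
x=0.560000, y=-1.595762:
  k1 = f(0.560000, -1.595762) = -0.203937
  k2 = f(0.840000, -1.652865) = 0.020412
  y ← -1.595762 + (0.28/2)·(-0.203937 + 0.020412) = -1.621456
y(0.84) ≈ -1.6215

-1.6215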